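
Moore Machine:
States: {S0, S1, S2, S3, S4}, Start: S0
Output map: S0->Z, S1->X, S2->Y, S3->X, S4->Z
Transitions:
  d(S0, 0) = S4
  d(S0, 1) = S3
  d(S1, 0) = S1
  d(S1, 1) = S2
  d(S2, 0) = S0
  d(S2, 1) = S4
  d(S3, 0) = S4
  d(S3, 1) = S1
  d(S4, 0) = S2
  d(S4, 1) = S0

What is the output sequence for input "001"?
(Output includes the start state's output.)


Start: S0 (output Z)
  --0--> S4 (output Z)
  --0--> S2 (output Y)
  --1--> S4 (output Z)

"ZZYZ"


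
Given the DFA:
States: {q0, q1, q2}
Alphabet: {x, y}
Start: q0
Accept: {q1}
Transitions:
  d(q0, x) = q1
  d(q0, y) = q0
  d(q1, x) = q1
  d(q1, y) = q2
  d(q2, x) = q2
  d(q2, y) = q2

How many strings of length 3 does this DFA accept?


Enumerating all length-3 strings:
  "xxx" -> q1 [accept]
  "xxy" -> q2 [reject]
  "xyx" -> q2 [reject]
  "xyy" -> q2 [reject]
  "yxx" -> q1 [accept]
  "yxy" -> q2 [reject]
  "yyx" -> q1 [accept]
  "yyy" -> q0 [reject]

3 out of 8


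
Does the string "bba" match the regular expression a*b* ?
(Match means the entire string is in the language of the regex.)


|string| = 3; first = 'b'; last = 'a'

No, "bba" does not match a*b*


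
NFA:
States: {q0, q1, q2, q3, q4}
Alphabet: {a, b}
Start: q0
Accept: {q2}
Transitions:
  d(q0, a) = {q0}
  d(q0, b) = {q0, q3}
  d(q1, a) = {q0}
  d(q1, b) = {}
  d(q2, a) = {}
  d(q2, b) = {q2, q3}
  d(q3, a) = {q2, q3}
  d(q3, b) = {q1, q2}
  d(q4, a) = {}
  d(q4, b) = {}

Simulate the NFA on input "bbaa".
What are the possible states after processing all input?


Start: {q0}
  --b--> {q0, q3}
  --b--> {q0, q1, q2, q3}
  --a--> {q0, q2, q3}
  --a--> {q0, q2, q3}

{q0, q2, q3}


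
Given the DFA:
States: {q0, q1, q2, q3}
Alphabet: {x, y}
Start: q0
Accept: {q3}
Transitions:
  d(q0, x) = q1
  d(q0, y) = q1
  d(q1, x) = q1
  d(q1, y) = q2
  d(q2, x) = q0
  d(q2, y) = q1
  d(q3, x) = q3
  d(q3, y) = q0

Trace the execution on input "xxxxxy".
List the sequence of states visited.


Input: xxxxxy
d(q0, x) = q1
d(q1, x) = q1
d(q1, x) = q1
d(q1, x) = q1
d(q1, x) = q1
d(q1, y) = q2


q0 -> q1 -> q1 -> q1 -> q1 -> q1 -> q2


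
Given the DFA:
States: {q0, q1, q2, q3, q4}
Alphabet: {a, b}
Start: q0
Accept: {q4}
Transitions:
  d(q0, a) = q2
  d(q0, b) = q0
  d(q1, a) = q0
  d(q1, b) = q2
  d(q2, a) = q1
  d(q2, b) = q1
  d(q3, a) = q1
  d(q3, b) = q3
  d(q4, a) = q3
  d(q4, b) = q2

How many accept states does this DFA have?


Accept states listed: {q4}
Counting: q4(1)

1


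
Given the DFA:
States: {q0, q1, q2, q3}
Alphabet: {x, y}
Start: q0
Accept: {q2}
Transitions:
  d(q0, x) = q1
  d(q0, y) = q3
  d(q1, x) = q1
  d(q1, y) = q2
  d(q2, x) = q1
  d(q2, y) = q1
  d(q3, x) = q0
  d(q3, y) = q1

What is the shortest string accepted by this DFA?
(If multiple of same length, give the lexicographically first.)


BFS by string length (lex-first path to each state shown):
  len 0: q0<-""
  len 1: q1<-"x", q3<-"y"
  len 2: q0<-"yx", q1<-"xx", q2<-"xy"
Found accept state at length 2.

"xy"


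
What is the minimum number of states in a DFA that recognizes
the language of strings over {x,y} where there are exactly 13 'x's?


States: count = 0, 1, ..., 13 (that's 14 states), plus a dead state for count > 13.
Total: 14 + 1 = 15. Accept = count-13 state.

15


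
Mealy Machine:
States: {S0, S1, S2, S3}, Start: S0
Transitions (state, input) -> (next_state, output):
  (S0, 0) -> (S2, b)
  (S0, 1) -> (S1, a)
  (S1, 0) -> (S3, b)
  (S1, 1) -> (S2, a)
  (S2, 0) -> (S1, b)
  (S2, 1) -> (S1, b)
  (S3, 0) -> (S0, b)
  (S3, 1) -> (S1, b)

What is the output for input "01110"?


Step-by-step:
  (S0, 0) -> (S2, b)
  (S2, 1) -> (S1, b)
  (S1, 1) -> (S2, a)
  (S2, 1) -> (S1, b)
  (S1, 0) -> (S3, b)

"bbabb"


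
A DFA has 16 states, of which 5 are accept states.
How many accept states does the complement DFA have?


Complement swaps accept and non-accept states.
16 - 5 = 11

11


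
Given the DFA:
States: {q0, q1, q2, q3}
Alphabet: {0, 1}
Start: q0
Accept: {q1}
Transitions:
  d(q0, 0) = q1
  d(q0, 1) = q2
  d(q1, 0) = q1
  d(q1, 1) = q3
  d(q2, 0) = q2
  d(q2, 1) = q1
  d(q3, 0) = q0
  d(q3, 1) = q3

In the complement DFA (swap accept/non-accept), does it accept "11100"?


Trace: q0 -> q2 -> q1 -> q3 -> q0 -> q1
Final: q1
Original accept: {q1}
Complement: q1 is in original accept

No, complement rejects (original accepts)


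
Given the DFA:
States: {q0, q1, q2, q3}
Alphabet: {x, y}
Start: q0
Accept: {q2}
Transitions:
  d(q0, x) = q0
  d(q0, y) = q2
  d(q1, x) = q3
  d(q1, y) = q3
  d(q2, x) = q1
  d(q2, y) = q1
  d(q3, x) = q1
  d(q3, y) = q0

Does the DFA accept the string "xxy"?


Trace: q0 -> q0 -> q0 -> q2
Final state: q2
Accept states: {q2}

Yes, accepted (final state q2 is an accept state)


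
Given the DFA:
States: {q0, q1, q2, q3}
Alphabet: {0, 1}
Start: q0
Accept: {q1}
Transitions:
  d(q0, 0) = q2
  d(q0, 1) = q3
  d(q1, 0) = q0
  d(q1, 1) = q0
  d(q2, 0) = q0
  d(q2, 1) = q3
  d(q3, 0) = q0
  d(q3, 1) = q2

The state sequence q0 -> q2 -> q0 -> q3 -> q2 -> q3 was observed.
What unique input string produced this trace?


Trace back each transition to find the symbol:
  q0 --[0]--> q2
  q2 --[0]--> q0
  q0 --[1]--> q3
  q3 --[1]--> q2
  q2 --[1]--> q3

"00111"


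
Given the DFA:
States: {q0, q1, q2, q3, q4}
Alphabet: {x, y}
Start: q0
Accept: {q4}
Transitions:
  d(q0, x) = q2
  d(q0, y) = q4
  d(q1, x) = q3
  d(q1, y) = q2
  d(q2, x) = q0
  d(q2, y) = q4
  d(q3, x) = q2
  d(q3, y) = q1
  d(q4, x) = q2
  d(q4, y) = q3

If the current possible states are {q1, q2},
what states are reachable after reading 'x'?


Apply transition on 'x' from each current state:
  d(q1, x) = q3
  d(q2, x) = q0

{q0, q3}


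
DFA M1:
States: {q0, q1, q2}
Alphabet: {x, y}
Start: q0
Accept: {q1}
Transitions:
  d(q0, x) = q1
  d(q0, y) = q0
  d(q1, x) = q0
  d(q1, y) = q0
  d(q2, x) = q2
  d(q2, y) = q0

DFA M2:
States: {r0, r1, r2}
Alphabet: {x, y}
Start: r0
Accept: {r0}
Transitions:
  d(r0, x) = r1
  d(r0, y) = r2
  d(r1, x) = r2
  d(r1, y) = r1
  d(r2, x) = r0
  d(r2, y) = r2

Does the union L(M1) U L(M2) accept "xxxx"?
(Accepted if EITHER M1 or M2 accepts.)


M1: final=q0 accepted=False
M2: final=r1 accepted=False

No, union rejects (neither accepts)


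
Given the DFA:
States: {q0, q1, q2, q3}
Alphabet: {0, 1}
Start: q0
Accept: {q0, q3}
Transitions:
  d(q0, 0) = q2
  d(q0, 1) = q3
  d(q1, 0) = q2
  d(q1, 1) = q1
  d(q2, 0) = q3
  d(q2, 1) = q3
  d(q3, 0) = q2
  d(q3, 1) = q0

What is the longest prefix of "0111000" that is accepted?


Run the DFA, marking each prefix where the state is accepting:
  "" -> q0 [accept]
  "0" -> q2 [reject]
  "01" -> q3 [accept]
  "011" -> q0 [accept]
  "0111" -> q3 [accept]
  "01110" -> q2 [reject]
  "011100" -> q3 [accept]
  "0111000" -> q2 [reject]

"011100"


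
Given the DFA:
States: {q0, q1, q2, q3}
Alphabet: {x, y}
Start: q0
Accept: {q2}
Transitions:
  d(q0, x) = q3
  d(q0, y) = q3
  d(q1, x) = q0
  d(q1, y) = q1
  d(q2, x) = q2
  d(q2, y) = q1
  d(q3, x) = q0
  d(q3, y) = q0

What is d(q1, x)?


Looking up transition d(q1, x)

q0


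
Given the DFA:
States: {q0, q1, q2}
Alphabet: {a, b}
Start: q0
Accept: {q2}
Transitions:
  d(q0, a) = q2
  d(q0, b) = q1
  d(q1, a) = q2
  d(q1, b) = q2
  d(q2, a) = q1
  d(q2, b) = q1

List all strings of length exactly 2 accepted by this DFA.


All strings of length 2: 4 total
Accepted: 2

"ba", "bb"


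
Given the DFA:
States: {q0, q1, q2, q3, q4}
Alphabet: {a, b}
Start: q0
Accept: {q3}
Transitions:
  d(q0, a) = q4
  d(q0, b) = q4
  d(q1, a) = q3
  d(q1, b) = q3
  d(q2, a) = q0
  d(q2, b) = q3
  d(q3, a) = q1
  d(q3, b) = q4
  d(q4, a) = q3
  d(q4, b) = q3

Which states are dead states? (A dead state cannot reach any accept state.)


Forward reachability from each state:
  q0 -> reaches accept state q3 (live)
  q1 -> reaches accept state q3 (live)
  q2 -> reaches accept state q3 (live)
  q3 -> reaches accept state q3 (live)
  q4 -> reaches accept state q3 (live)

None (all states can reach an accept state)


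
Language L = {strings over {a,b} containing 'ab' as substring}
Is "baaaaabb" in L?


'ab' occurs at index 5

Yes, "baaaaabb" is in L


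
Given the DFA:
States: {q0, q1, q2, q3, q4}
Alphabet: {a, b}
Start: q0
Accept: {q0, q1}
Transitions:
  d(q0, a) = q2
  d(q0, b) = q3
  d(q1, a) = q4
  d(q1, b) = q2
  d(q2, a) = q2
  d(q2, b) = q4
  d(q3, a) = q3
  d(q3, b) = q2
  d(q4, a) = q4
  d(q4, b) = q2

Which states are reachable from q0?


BFS from q0:
  layer 0: {q0}
  layer 1: {q2, q3}
  layer 2: {q4}

{q0, q2, q3, q4}


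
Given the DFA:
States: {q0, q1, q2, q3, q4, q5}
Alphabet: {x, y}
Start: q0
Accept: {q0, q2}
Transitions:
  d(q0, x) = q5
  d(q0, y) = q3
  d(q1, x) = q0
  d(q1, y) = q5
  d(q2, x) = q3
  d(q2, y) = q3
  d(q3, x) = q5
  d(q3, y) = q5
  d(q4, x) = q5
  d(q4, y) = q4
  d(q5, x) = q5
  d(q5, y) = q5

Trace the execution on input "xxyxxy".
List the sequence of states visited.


Input: xxyxxy
d(q0, x) = q5
d(q5, x) = q5
d(q5, y) = q5
d(q5, x) = q5
d(q5, x) = q5
d(q5, y) = q5


q0 -> q5 -> q5 -> q5 -> q5 -> q5 -> q5


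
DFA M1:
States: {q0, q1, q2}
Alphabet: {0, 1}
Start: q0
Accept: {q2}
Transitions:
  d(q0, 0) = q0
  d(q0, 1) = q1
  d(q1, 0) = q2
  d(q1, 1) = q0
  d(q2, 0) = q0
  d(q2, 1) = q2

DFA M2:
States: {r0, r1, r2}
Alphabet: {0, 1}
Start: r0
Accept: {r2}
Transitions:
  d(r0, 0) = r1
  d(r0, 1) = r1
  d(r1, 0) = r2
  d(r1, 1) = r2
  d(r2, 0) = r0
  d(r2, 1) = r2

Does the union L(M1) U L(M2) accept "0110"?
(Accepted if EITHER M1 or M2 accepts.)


M1: final=q0 accepted=False
M2: final=r0 accepted=False

No, union rejects (neither accepts)


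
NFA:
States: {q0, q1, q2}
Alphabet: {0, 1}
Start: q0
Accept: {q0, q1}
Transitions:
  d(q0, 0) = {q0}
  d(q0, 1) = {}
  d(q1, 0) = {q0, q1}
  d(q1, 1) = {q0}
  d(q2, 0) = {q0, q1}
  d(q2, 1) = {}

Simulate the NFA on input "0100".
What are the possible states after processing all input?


Start: {q0}
  --0--> {q0}
  --1--> {}
  --0--> {}
  --0--> {}

{} (empty set, no valid transitions)


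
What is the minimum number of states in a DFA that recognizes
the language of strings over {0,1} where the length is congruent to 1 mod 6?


States track (length) mod 6.
Need 6 states: one per remainder 0..5; accept = remainder 1.

6


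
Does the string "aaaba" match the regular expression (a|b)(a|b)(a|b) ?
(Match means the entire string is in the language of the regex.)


|string| = 5; first = 'a'; last = 'a'

No, "aaaba" does not match (a|b)(a|b)(a|b)


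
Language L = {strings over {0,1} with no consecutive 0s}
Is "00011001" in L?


'00' occurs at index 0

No, "00011001" is not in L


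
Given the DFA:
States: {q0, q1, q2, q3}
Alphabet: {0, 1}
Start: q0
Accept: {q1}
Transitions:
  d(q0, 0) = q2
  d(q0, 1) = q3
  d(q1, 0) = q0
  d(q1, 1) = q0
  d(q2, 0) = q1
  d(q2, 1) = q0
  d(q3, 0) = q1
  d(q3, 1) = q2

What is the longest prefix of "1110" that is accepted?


Run the DFA, marking each prefix where the state is accepting:
  "" -> q0 [reject]
  "1" -> q3 [reject]
  "11" -> q2 [reject]
  "111" -> q0 [reject]
  "1110" -> q2 [reject]

No prefix is accepted


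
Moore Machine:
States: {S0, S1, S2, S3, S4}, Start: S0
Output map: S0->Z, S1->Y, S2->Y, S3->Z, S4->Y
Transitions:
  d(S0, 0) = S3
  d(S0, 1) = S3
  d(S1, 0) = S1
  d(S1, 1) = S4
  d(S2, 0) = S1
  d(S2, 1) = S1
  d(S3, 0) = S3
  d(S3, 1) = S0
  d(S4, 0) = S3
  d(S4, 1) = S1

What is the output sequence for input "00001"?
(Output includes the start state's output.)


Start: S0 (output Z)
  --0--> S3 (output Z)
  --0--> S3 (output Z)
  --0--> S3 (output Z)
  --0--> S3 (output Z)
  --1--> S0 (output Z)

"ZZZZZZ"


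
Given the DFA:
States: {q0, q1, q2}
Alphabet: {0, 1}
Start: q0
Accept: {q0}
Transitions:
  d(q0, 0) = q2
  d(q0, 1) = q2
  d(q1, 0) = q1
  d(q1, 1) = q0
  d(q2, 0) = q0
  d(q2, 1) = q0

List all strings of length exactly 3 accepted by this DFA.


All strings of length 3: 8 total
Accepted: 0

None


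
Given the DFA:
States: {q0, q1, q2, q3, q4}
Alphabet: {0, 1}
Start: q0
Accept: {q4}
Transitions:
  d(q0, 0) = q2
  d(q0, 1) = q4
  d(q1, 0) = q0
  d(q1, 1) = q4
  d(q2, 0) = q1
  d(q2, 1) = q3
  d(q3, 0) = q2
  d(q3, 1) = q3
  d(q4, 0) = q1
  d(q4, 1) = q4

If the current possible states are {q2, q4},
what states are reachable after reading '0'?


Apply transition on '0' from each current state:
  d(q2, 0) = q1
  d(q4, 0) = q1

{q1}


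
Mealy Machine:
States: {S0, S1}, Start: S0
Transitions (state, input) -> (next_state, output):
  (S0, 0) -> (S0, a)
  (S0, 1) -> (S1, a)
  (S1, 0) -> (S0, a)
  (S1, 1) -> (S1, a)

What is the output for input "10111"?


Step-by-step:
  (S0, 1) -> (S1, a)
  (S1, 0) -> (S0, a)
  (S0, 1) -> (S1, a)
  (S1, 1) -> (S1, a)
  (S1, 1) -> (S1, a)

"aaaaa"


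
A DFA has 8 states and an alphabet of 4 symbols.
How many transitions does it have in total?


Each state has exactly one transition per symbol.
8 * 4 = 32

32


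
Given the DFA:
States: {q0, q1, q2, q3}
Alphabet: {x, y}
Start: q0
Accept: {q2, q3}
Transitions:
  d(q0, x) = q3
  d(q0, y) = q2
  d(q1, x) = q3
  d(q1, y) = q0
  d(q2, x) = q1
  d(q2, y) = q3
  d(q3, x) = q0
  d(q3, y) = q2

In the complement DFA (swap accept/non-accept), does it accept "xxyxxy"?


Trace: q0 -> q3 -> q0 -> q2 -> q1 -> q3 -> q2
Final: q2
Original accept: {q2, q3}
Complement: q2 is in original accept

No, complement rejects (original accepts)


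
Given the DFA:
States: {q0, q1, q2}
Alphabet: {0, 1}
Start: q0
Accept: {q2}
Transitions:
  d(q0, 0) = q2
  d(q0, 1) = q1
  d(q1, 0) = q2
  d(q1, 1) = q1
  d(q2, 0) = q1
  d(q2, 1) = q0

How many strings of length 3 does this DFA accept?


Enumerating all length-3 strings:
  "000" -> q2 [accept]
  "001" -> q1 [reject]
  "010" -> q2 [accept]
  "011" -> q1 [reject]
  "100" -> q1 [reject]
  "101" -> q0 [reject]
  "110" -> q2 [accept]
  "111" -> q1 [reject]

3 out of 8


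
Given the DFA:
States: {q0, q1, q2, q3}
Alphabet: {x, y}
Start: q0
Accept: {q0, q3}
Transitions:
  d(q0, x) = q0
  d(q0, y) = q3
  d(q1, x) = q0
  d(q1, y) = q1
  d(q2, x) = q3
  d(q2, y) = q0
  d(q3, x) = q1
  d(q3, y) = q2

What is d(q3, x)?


Looking up transition d(q3, x)

q1


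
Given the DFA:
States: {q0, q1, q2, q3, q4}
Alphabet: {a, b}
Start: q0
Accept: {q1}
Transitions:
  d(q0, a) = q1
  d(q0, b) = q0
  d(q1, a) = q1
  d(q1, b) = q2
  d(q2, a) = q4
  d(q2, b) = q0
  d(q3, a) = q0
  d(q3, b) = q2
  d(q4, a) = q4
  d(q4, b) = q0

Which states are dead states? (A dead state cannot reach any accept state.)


Forward reachability from each state:
  q0 -> reaches accept state q1 (live)
  q1 -> reaches accept state q1 (live)
  q2 -> reaches accept state q1 (live)
  q3 -> reaches accept state q1 (live)
  q4 -> reaches accept state q1 (live)

None (all states can reach an accept state)


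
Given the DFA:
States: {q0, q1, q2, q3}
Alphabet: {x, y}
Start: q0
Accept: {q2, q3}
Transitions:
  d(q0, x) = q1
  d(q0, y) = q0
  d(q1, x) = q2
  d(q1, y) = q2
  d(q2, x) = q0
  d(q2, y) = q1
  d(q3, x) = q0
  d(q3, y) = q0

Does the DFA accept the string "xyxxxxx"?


Trace: q0 -> q1 -> q2 -> q0 -> q1 -> q2 -> q0 -> q1
Final state: q1
Accept states: {q2, q3}

No, rejected (final state q1 is not an accept state)


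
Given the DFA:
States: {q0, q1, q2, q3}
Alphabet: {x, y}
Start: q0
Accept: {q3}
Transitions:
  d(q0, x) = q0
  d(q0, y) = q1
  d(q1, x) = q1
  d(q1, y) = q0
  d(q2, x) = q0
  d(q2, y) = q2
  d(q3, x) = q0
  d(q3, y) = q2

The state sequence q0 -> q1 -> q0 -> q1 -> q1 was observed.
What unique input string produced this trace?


Trace back each transition to find the symbol:
  q0 --[y]--> q1
  q1 --[y]--> q0
  q0 --[y]--> q1
  q1 --[x]--> q1

"yyyx"


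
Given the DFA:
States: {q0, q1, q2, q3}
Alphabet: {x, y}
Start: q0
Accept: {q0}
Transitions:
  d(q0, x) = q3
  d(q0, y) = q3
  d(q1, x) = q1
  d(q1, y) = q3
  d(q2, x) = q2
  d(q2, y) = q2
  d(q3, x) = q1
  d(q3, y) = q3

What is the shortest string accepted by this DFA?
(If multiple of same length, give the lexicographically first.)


BFS by string length (lex-first path to each state shown):
  len 0: q0<-""
Found accept state at length 0.

"" (empty string)


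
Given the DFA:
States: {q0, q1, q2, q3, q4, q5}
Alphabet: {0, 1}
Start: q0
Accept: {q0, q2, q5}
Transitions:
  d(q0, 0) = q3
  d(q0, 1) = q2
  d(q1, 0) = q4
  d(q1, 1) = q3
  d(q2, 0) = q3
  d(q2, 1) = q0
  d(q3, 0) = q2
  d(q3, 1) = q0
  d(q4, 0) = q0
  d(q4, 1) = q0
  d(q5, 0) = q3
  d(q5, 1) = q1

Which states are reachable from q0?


BFS from q0:
  layer 0: {q0}
  layer 1: {q2, q3}

{q0, q2, q3}


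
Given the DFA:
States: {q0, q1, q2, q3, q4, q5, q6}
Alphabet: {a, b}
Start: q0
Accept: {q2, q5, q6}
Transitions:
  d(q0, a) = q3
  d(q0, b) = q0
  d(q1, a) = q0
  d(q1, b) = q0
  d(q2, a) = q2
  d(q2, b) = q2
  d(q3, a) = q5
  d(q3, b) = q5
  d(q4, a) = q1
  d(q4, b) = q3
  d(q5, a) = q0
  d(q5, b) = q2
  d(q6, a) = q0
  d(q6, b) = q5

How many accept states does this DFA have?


Accept states listed: {q2, q5, q6}
Counting: q2(1) q5(2) q6(3)

3


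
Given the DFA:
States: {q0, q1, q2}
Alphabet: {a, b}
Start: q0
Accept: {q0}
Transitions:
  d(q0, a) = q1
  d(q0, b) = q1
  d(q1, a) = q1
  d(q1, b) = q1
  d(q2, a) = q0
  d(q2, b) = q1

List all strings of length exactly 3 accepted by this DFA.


All strings of length 3: 8 total
Accepted: 0

None


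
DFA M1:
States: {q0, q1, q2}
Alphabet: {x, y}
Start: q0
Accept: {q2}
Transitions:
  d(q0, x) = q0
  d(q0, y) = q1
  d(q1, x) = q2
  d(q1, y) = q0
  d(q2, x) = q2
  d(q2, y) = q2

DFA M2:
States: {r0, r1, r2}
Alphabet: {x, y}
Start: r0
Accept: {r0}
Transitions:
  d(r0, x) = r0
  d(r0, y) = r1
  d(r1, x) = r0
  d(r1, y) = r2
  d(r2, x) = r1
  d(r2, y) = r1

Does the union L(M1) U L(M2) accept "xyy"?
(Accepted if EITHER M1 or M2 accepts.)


M1: final=q0 accepted=False
M2: final=r2 accepted=False

No, union rejects (neither accepts)


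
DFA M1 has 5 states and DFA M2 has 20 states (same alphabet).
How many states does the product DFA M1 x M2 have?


Product construction pairs every M1 state with every M2 state.
5 * 20 = 100

100


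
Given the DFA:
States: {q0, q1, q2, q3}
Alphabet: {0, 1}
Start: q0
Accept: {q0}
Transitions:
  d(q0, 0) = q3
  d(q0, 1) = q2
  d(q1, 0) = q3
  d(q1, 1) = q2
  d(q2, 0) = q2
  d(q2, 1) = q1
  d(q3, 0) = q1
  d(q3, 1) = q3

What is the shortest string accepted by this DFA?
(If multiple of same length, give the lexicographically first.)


BFS by string length (lex-first path to each state shown):
  len 0: q0<-""
Found accept state at length 0.

"" (empty string)


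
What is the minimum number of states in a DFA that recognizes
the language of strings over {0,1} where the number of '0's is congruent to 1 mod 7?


States track (count of '0') mod 7.
Need 7 states: one per remainder 0..6; accept = remainder 1.

7


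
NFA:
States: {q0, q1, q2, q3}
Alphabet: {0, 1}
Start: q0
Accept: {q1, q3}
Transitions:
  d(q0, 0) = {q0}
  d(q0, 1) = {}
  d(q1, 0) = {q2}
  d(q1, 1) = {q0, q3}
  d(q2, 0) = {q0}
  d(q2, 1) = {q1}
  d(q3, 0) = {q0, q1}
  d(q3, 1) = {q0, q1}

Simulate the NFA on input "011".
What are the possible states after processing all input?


Start: {q0}
  --0--> {q0}
  --1--> {}
  --1--> {}

{} (empty set, no valid transitions)


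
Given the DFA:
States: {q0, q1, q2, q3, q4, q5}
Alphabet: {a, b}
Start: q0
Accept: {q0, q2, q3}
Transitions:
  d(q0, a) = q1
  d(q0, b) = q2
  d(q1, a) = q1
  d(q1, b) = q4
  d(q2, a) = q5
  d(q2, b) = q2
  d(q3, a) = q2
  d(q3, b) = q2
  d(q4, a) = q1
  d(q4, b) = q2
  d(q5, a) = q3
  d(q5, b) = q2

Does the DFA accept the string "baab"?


Trace: q0 -> q2 -> q5 -> q3 -> q2
Final state: q2
Accept states: {q0, q2, q3}

Yes, accepted (final state q2 is an accept state)


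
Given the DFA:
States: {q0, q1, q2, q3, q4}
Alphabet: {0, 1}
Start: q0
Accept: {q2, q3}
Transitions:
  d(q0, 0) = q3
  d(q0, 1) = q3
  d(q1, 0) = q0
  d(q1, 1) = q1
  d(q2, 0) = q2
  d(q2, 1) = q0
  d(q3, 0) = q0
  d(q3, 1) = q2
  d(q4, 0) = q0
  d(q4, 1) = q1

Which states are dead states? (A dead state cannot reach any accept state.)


Forward reachability from each state:
  q0 -> reaches accept state q2 (live)
  q1 -> reaches accept state q2 (live)
  q2 -> reaches accept state q2 (live)
  q3 -> reaches accept state q2 (live)
  q4 -> reaches accept state q2 (live)

None (all states can reach an accept state)


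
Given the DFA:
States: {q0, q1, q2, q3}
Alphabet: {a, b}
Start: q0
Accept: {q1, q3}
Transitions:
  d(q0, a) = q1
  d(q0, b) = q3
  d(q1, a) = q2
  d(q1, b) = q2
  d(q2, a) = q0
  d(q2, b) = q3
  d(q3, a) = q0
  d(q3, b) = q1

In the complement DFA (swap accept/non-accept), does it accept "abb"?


Trace: q0 -> q1 -> q2 -> q3
Final: q3
Original accept: {q1, q3}
Complement: q3 is in original accept

No, complement rejects (original accepts)


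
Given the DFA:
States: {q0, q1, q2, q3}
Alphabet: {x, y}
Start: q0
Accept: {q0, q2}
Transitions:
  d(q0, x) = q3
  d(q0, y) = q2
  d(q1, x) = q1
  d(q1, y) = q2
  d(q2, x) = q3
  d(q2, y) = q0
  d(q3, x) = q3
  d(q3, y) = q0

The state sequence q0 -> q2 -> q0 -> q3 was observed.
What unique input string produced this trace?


Trace back each transition to find the symbol:
  q0 --[y]--> q2
  q2 --[y]--> q0
  q0 --[x]--> q3

"yyx"


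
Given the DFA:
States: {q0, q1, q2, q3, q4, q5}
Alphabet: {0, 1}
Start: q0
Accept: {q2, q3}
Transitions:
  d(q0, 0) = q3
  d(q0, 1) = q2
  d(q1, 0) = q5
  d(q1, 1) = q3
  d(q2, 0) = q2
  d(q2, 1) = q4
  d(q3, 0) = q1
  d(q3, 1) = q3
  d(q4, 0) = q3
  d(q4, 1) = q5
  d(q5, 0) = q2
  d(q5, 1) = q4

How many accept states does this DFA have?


Accept states listed: {q2, q3}
Counting: q2(1) q3(2)

2


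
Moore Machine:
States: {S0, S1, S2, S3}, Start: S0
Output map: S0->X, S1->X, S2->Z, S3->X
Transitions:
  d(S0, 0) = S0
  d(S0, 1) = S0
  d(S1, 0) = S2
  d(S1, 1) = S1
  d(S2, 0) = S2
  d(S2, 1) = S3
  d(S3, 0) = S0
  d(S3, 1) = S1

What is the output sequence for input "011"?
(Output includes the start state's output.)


Start: S0 (output X)
  --0--> S0 (output X)
  --1--> S0 (output X)
  --1--> S0 (output X)

"XXXX"


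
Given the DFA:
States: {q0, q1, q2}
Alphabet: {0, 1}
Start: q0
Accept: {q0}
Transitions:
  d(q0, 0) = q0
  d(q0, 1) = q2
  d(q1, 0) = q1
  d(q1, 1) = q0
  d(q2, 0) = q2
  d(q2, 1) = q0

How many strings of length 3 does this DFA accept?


Enumerating all length-3 strings:
  "000" -> q0 [accept]
  "001" -> q2 [reject]
  "010" -> q2 [reject]
  "011" -> q0 [accept]
  "100" -> q2 [reject]
  "101" -> q0 [accept]
  "110" -> q0 [accept]
  "111" -> q2 [reject]

4 out of 8


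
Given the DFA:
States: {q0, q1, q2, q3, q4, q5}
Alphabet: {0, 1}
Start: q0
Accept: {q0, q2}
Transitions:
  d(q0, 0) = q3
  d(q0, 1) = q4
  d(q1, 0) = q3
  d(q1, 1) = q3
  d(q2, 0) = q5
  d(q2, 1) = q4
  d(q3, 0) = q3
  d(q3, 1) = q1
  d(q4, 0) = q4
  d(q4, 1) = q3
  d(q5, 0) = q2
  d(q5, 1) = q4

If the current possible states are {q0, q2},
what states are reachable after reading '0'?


Apply transition on '0' from each current state:
  d(q0, 0) = q3
  d(q2, 0) = q5

{q3, q5}


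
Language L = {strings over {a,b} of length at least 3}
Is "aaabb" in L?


length = 5

Yes, "aaabb" is in L


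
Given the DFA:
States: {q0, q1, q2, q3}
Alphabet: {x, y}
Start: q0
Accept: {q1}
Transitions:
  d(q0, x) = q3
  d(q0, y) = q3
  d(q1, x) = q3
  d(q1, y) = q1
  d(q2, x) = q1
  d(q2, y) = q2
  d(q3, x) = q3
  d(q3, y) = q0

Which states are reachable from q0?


BFS from q0:
  layer 0: {q0}
  layer 1: {q3}

{q0, q3}


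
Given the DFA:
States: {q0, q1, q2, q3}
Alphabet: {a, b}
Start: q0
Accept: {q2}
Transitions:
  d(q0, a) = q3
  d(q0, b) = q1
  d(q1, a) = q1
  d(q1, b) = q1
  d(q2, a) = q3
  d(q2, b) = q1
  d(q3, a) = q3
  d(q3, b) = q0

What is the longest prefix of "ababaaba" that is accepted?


Run the DFA, marking each prefix where the state is accepting:
  "" -> q0 [reject]
  "a" -> q3 [reject]
  "ab" -> q0 [reject]
  "aba" -> q3 [reject]
  "abab" -> q0 [reject]
  "ababa" -> q3 [reject]
  "ababaa" -> q3 [reject]
  "ababaab" -> q0 [reject]
  "ababaaba" -> q3 [reject]

No prefix is accepted


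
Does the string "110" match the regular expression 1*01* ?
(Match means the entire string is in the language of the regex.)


|string| = 3; first = '1'; last = '0'

Yes, "110" matches 1*01*


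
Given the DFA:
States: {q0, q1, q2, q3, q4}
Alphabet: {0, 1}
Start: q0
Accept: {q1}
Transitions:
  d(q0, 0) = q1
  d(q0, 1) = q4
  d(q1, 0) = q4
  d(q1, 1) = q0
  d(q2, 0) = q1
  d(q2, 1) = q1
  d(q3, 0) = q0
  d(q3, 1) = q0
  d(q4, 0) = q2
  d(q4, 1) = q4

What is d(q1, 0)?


Looking up transition d(q1, 0)

q4


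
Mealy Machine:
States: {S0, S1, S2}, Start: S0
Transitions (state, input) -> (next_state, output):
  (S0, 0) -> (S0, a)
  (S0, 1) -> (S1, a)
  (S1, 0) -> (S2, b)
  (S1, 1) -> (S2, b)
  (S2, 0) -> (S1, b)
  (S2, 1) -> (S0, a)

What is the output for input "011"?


Step-by-step:
  (S0, 0) -> (S0, a)
  (S0, 1) -> (S1, a)
  (S1, 1) -> (S2, b)

"aab"


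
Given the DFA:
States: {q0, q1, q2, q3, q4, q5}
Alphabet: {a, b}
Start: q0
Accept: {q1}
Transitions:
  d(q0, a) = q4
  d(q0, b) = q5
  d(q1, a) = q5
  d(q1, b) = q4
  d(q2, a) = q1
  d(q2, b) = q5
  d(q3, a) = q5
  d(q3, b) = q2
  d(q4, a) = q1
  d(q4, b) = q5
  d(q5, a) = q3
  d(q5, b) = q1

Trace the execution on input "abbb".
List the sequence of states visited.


Input: abbb
d(q0, a) = q4
d(q4, b) = q5
d(q5, b) = q1
d(q1, b) = q4


q0 -> q4 -> q5 -> q1 -> q4


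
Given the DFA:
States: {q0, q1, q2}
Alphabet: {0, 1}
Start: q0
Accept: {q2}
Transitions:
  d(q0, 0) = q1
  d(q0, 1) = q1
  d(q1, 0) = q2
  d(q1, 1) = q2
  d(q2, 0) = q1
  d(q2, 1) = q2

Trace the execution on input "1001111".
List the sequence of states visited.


Input: 1001111
d(q0, 1) = q1
d(q1, 0) = q2
d(q2, 0) = q1
d(q1, 1) = q2
d(q2, 1) = q2
d(q2, 1) = q2
d(q2, 1) = q2


q0 -> q1 -> q2 -> q1 -> q2 -> q2 -> q2 -> q2


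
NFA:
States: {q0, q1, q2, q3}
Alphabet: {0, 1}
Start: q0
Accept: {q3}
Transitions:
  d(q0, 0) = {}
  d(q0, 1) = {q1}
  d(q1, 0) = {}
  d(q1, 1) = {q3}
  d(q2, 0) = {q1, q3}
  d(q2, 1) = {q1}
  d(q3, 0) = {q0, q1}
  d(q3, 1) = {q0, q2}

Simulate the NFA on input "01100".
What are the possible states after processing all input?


Start: {q0}
  --0--> {}
  --1--> {}
  --1--> {}
  --0--> {}
  --0--> {}

{} (empty set, no valid transitions)


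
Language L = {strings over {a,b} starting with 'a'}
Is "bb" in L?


first symbol = 'b'

No, "bb" is not in L


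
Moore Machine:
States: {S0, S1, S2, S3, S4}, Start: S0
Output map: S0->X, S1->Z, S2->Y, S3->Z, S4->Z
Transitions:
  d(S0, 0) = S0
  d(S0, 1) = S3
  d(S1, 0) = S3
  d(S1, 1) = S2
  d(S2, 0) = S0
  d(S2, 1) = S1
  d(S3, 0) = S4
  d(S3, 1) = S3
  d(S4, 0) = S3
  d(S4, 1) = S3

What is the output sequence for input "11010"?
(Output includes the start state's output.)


Start: S0 (output X)
  --1--> S3 (output Z)
  --1--> S3 (output Z)
  --0--> S4 (output Z)
  --1--> S3 (output Z)
  --0--> S4 (output Z)

"XZZZZZ"


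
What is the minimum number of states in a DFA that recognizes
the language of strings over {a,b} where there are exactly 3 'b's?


States: count = 0, 1, ..., 3 (that's 4 states), plus a dead state for count > 3.
Total: 4 + 1 = 5. Accept = count-3 state.

5


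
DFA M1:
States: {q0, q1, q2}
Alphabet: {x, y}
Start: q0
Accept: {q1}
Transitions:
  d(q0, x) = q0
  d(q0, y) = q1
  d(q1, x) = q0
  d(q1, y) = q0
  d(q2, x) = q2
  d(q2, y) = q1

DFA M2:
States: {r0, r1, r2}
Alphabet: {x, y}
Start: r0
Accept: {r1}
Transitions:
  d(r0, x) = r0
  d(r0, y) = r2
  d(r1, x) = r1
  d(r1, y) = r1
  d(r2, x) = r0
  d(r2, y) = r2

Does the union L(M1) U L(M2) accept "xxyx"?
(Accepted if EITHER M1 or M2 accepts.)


M1: final=q0 accepted=False
M2: final=r0 accepted=False

No, union rejects (neither accepts)


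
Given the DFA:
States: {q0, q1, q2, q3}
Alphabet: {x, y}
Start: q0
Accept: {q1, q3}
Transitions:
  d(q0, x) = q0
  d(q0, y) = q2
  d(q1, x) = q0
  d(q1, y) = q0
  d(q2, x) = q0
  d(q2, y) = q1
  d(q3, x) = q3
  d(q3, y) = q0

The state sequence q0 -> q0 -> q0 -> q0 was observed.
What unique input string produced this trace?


Trace back each transition to find the symbol:
  q0 --[x]--> q0
  q0 --[x]--> q0
  q0 --[x]--> q0

"xxx"


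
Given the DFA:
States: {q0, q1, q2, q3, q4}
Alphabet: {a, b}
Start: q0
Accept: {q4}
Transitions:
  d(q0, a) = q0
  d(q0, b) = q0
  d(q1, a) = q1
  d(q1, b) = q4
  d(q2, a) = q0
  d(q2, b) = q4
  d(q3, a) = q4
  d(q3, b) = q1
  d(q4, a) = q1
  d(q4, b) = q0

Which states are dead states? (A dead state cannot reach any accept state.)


Forward reachability from each state:
  q0 -> reaches {q0}, no accept state (dead)
  q1 -> reaches accept state q4 (live)
  q2 -> reaches accept state q4 (live)
  q3 -> reaches accept state q4 (live)
  q4 -> reaches accept state q4 (live)

{q0}


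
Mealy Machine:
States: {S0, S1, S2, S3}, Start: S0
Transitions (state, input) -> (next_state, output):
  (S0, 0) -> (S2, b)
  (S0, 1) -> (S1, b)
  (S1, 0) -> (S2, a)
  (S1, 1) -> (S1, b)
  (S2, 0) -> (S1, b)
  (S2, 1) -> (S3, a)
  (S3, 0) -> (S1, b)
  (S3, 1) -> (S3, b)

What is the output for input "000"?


Step-by-step:
  (S0, 0) -> (S2, b)
  (S2, 0) -> (S1, b)
  (S1, 0) -> (S2, a)

"bba"


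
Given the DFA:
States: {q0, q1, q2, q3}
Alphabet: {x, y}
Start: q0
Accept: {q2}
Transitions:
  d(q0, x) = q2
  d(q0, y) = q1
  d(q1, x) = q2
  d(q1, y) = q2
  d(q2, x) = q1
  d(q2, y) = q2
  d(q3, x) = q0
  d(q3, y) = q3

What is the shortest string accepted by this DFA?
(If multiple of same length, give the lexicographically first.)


BFS by string length (lex-first path to each state shown):
  len 0: q0<-""
  len 1: q1<-"y", q2<-"x"
Found accept state at length 1.

"x"


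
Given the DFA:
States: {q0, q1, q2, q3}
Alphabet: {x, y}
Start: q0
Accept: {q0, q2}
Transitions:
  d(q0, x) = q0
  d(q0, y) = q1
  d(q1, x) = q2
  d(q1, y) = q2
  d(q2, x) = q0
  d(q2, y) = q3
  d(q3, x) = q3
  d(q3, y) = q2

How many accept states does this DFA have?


Accept states listed: {q0, q2}
Counting: q0(1) q2(2)

2


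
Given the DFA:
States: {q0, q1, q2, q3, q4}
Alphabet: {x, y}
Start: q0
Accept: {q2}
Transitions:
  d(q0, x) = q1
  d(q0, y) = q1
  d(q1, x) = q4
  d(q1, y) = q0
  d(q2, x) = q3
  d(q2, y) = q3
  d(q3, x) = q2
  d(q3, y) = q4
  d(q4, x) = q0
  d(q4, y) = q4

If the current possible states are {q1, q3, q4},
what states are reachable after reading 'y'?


Apply transition on 'y' from each current state:
  d(q1, y) = q0
  d(q3, y) = q4
  d(q4, y) = q4

{q0, q4}


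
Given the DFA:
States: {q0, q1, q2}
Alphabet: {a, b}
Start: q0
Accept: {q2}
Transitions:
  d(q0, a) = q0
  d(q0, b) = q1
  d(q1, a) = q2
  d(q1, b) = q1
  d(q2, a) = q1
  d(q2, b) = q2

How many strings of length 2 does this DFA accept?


Enumerating all length-2 strings:
  "aa" -> q0 [reject]
  "ab" -> q1 [reject]
  "ba" -> q2 [accept]
  "bb" -> q1 [reject]

1 out of 4


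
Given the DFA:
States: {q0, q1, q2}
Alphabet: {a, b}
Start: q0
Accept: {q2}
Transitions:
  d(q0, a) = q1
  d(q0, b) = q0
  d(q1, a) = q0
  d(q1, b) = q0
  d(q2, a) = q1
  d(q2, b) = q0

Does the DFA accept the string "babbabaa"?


Trace: q0 -> q0 -> q1 -> q0 -> q0 -> q1 -> q0 -> q1 -> q0
Final state: q0
Accept states: {q2}

No, rejected (final state q0 is not an accept state)


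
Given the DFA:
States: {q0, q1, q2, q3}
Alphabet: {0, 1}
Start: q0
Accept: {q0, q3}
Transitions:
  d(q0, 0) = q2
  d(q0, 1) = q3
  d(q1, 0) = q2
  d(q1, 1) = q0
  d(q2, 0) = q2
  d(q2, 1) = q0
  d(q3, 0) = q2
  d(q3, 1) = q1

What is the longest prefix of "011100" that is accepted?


Run the DFA, marking each prefix where the state is accepting:
  "" -> q0 [accept]
  "0" -> q2 [reject]
  "01" -> q0 [accept]
  "011" -> q3 [accept]
  "0111" -> q1 [reject]
  "01110" -> q2 [reject]
  "011100" -> q2 [reject]

"011"


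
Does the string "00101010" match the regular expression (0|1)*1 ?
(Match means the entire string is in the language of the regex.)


|string| = 8; first = '0'; last = '0'

No, "00101010" does not match (0|1)*1


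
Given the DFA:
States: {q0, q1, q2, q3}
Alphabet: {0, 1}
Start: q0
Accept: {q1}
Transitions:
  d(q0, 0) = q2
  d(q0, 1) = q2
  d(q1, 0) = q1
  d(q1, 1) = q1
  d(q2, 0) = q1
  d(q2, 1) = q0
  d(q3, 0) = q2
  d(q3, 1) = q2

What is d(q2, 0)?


Looking up transition d(q2, 0)

q1


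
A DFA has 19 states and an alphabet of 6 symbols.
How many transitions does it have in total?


Each state has exactly one transition per symbol.
19 * 6 = 114

114


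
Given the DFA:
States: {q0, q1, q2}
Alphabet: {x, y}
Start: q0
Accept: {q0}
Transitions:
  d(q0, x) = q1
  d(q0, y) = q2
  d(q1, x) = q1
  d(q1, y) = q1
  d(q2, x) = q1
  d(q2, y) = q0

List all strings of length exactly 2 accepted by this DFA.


All strings of length 2: 4 total
Accepted: 1

"yy"


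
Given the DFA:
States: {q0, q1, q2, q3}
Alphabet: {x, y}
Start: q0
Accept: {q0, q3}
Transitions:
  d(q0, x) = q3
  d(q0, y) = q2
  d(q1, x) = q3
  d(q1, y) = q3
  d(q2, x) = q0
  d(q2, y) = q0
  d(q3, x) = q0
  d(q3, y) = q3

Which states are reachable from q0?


BFS from q0:
  layer 0: {q0}
  layer 1: {q2, q3}

{q0, q2, q3}


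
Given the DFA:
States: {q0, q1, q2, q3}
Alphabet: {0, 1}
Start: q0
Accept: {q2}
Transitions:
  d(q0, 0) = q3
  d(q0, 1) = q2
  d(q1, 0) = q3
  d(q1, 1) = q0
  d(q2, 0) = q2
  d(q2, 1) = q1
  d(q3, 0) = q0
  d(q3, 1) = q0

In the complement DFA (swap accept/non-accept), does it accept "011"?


Trace: q0 -> q3 -> q0 -> q2
Final: q2
Original accept: {q2}
Complement: q2 is in original accept

No, complement rejects (original accepts)


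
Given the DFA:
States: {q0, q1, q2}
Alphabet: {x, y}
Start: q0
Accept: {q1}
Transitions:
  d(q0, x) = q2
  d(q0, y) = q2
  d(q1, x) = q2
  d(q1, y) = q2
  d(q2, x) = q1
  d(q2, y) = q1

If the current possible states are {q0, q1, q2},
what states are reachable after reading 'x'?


Apply transition on 'x' from each current state:
  d(q0, x) = q2
  d(q1, x) = q2
  d(q2, x) = q1

{q1, q2}


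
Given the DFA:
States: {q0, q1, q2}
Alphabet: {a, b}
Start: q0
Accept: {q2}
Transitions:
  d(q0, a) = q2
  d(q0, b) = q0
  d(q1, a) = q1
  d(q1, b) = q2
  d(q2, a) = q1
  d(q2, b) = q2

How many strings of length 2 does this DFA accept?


Enumerating all length-2 strings:
  "aa" -> q1 [reject]
  "ab" -> q2 [accept]
  "ba" -> q2 [accept]
  "bb" -> q0 [reject]

2 out of 4


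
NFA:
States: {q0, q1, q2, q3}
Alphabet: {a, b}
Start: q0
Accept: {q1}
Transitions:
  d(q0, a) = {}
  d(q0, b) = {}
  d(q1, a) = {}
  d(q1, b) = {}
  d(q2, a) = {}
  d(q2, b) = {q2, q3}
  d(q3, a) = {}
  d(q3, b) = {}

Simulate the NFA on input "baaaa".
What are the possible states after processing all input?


Start: {q0}
  --b--> {}
  --a--> {}
  --a--> {}
  --a--> {}
  --a--> {}

{} (empty set, no valid transitions)


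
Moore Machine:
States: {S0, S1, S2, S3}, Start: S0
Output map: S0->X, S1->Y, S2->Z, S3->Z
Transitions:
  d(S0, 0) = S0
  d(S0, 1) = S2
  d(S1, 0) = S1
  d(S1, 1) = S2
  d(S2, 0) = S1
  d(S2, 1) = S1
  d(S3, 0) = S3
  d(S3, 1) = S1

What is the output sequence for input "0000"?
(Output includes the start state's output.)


Start: S0 (output X)
  --0--> S0 (output X)
  --0--> S0 (output X)
  --0--> S0 (output X)
  --0--> S0 (output X)

"XXXXX"


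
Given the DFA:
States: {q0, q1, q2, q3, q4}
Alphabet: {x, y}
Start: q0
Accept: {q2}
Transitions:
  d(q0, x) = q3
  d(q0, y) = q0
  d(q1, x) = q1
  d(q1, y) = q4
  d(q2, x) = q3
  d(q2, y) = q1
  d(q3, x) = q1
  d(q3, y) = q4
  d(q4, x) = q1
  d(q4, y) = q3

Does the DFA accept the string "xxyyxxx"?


Trace: q0 -> q3 -> q1 -> q4 -> q3 -> q1 -> q1 -> q1
Final state: q1
Accept states: {q2}

No, rejected (final state q1 is not an accept state)


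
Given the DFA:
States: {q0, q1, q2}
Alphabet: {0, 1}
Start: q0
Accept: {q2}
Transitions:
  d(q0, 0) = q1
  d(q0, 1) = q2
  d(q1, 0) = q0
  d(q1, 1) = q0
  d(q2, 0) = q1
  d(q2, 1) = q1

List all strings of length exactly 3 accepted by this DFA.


All strings of length 3: 8 total
Accepted: 2

"001", "011"


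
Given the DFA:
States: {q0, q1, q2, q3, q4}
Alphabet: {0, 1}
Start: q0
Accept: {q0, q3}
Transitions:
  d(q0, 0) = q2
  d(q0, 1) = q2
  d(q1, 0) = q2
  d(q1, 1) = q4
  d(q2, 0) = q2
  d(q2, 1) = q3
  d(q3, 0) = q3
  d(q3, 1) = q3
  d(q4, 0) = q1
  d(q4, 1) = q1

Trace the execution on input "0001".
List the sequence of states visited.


Input: 0001
d(q0, 0) = q2
d(q2, 0) = q2
d(q2, 0) = q2
d(q2, 1) = q3


q0 -> q2 -> q2 -> q2 -> q3


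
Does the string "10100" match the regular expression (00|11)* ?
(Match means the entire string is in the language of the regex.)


|string| = 5; first = '1'; last = '0'

No, "10100" does not match (00|11)*


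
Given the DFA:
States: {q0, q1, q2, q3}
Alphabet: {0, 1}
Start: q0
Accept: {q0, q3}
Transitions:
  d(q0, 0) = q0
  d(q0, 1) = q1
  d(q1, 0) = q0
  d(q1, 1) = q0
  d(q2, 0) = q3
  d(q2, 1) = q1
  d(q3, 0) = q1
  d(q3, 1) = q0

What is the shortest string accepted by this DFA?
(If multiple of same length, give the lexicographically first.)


BFS by string length (lex-first path to each state shown):
  len 0: q0<-""
Found accept state at length 0.

"" (empty string)


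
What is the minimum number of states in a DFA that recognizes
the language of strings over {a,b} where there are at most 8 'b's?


States: count = 0, 1, ..., 8 (all accepting; 9 states), plus a dead state for count > 8.
Total: 9 + 1 = 10.

10


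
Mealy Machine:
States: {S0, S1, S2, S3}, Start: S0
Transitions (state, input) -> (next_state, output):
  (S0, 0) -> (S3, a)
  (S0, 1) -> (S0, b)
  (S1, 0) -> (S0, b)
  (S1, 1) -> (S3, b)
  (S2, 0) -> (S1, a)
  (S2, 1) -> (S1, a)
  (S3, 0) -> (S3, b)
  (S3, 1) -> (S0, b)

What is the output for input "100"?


Step-by-step:
  (S0, 1) -> (S0, b)
  (S0, 0) -> (S3, a)
  (S3, 0) -> (S3, b)

"bab"


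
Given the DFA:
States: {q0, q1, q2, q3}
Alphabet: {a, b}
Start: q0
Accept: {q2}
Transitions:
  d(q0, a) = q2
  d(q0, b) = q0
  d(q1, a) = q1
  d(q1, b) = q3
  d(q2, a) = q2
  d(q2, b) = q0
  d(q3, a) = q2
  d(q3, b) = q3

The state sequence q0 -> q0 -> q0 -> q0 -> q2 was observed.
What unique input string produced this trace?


Trace back each transition to find the symbol:
  q0 --[b]--> q0
  q0 --[b]--> q0
  q0 --[b]--> q0
  q0 --[a]--> q2

"bbba"


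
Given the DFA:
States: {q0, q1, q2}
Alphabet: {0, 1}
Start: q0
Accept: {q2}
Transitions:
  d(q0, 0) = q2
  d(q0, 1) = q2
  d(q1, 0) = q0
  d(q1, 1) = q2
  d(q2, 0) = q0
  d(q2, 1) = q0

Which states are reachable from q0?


BFS from q0:
  layer 0: {q0}
  layer 1: {q2}

{q0, q2}


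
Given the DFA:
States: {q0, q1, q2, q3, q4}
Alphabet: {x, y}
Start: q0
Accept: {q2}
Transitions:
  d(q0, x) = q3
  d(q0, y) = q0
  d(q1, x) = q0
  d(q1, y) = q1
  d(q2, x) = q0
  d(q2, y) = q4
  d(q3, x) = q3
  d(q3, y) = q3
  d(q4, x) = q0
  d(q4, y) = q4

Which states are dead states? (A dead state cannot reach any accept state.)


Forward reachability from each state:
  q0 -> reaches {q0, q3}, no accept state (dead)
  q1 -> reaches {q0, q1, q3}, no accept state (dead)
  q2 -> reaches accept state q2 (live)
  q3 -> reaches {q3}, no accept state (dead)
  q4 -> reaches {q0, q3, q4}, no accept state (dead)

{q0, q1, q3, q4}


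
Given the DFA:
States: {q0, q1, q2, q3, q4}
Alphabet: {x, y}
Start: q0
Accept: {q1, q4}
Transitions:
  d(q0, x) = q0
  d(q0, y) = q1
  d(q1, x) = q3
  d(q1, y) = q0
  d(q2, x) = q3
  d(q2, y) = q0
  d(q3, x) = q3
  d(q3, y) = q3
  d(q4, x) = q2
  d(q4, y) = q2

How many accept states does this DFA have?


Accept states listed: {q1, q4}
Counting: q1(1) q4(2)

2


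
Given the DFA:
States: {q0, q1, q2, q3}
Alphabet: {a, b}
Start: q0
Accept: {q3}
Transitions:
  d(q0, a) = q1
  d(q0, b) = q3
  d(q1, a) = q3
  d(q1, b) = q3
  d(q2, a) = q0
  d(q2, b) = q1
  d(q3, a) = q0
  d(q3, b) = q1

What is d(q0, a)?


Looking up transition d(q0, a)

q1


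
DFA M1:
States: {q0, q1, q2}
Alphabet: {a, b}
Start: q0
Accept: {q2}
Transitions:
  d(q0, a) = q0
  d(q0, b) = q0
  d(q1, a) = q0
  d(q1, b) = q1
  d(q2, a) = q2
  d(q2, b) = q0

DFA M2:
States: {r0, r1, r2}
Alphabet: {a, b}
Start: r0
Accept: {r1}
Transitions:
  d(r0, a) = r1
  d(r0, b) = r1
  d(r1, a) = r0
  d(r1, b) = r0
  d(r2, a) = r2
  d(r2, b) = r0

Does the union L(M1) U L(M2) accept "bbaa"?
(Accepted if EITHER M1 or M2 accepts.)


M1: final=q0 accepted=False
M2: final=r0 accepted=False

No, union rejects (neither accepts)
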